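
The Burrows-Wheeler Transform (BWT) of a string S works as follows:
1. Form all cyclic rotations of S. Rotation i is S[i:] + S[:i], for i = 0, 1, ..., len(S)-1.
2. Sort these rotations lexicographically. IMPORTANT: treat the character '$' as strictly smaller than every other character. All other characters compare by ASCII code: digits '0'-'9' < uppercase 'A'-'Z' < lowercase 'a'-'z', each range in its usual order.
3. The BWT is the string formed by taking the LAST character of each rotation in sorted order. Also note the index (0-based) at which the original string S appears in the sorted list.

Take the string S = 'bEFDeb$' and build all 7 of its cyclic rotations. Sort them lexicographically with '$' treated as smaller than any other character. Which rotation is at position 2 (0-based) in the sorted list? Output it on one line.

All 7 rotations (rotation i = S[i:]+S[:i]):
  rot[0] = bEFDeb$
  rot[1] = EFDeb$b
  rot[2] = FDeb$bE
  rot[3] = Deb$bEF
  rot[4] = eb$bEFD
  rot[5] = b$bEFDe
  rot[6] = $bEFDeb
Sorted (with $ < everything):
  sorted[0] = $bEFDeb
  sorted[1] = Deb$bEF
  sorted[2] = EFDeb$b
  sorted[3] = FDeb$bE
  sorted[4] = b$bEFDe
  sorted[5] = bEFDeb$
  sorted[6] = eb$bEFD
sorted[2] = EFDeb$b

Answer: EFDeb$b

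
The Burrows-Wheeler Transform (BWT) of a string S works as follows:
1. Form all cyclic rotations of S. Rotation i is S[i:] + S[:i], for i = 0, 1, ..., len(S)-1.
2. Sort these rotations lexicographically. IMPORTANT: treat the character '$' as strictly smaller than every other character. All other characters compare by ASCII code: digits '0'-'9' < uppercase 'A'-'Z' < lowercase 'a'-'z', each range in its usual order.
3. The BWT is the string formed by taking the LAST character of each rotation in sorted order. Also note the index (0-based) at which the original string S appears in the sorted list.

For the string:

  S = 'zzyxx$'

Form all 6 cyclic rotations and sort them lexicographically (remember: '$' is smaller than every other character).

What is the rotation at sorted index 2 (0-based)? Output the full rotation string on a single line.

All 6 rotations (rotation i = S[i:]+S[:i]):
  rot[0] = zzyxx$
  rot[1] = zyxx$z
  rot[2] = yxx$zz
  rot[3] = xx$zzy
  rot[4] = x$zzyx
  rot[5] = $zzyxx
Sorted (with $ < everything):
  sorted[0] = $zzyxx
  sorted[1] = x$zzyx
  sorted[2] = xx$zzy
  sorted[3] = yxx$zz
  sorted[4] = zyxx$z
  sorted[5] = zzyxx$
sorted[2] = xx$zzy

Answer: xx$zzy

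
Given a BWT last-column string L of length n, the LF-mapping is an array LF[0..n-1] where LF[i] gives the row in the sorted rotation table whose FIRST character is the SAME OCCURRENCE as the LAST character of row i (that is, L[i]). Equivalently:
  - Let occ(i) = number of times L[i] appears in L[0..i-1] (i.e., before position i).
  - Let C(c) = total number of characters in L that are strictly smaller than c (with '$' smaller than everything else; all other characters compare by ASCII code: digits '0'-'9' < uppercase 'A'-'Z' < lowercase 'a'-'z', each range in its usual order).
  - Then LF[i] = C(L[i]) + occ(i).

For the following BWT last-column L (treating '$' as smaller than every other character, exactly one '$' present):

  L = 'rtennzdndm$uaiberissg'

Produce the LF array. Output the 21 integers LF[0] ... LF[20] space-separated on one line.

Answer: 14 18 5 11 12 20 3 13 4 10 0 19 1 8 2 6 15 9 16 17 7

Derivation:
Char counts: '$':1, 'a':1, 'b':1, 'd':2, 'e':2, 'g':1, 'i':2, 'm':1, 'n':3, 'r':2, 's':2, 't':1, 'u':1, 'z':1
C (first-col start): C('$')=0, C('a')=1, C('b')=2, C('d')=3, C('e')=5, C('g')=7, C('i')=8, C('m')=10, C('n')=11, C('r')=14, C('s')=16, C('t')=18, C('u')=19, C('z')=20
L[0]='r': occ=0, LF[0]=C('r')+0=14+0=14
L[1]='t': occ=0, LF[1]=C('t')+0=18+0=18
L[2]='e': occ=0, LF[2]=C('e')+0=5+0=5
L[3]='n': occ=0, LF[3]=C('n')+0=11+0=11
L[4]='n': occ=1, LF[4]=C('n')+1=11+1=12
L[5]='z': occ=0, LF[5]=C('z')+0=20+0=20
L[6]='d': occ=0, LF[6]=C('d')+0=3+0=3
L[7]='n': occ=2, LF[7]=C('n')+2=11+2=13
L[8]='d': occ=1, LF[8]=C('d')+1=3+1=4
L[9]='m': occ=0, LF[9]=C('m')+0=10+0=10
L[10]='$': occ=0, LF[10]=C('$')+0=0+0=0
L[11]='u': occ=0, LF[11]=C('u')+0=19+0=19
L[12]='a': occ=0, LF[12]=C('a')+0=1+0=1
L[13]='i': occ=0, LF[13]=C('i')+0=8+0=8
L[14]='b': occ=0, LF[14]=C('b')+0=2+0=2
L[15]='e': occ=1, LF[15]=C('e')+1=5+1=6
L[16]='r': occ=1, LF[16]=C('r')+1=14+1=15
L[17]='i': occ=1, LF[17]=C('i')+1=8+1=9
L[18]='s': occ=0, LF[18]=C('s')+0=16+0=16
L[19]='s': occ=1, LF[19]=C('s')+1=16+1=17
L[20]='g': occ=0, LF[20]=C('g')+0=7+0=7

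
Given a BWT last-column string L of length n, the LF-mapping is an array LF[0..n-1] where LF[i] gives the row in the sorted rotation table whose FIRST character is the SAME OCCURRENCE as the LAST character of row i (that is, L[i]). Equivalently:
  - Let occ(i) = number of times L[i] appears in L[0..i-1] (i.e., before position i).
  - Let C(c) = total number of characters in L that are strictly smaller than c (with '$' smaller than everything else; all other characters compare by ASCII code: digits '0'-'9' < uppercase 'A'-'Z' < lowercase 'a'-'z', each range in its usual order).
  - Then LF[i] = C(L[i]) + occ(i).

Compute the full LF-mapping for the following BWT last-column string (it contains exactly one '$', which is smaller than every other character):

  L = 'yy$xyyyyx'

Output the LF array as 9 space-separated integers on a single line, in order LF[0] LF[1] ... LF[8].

Char counts: '$':1, 'x':2, 'y':6
C (first-col start): C('$')=0, C('x')=1, C('y')=3
L[0]='y': occ=0, LF[0]=C('y')+0=3+0=3
L[1]='y': occ=1, LF[1]=C('y')+1=3+1=4
L[2]='$': occ=0, LF[2]=C('$')+0=0+0=0
L[3]='x': occ=0, LF[3]=C('x')+0=1+0=1
L[4]='y': occ=2, LF[4]=C('y')+2=3+2=5
L[5]='y': occ=3, LF[5]=C('y')+3=3+3=6
L[6]='y': occ=4, LF[6]=C('y')+4=3+4=7
L[7]='y': occ=5, LF[7]=C('y')+5=3+5=8
L[8]='x': occ=1, LF[8]=C('x')+1=1+1=2

Answer: 3 4 0 1 5 6 7 8 2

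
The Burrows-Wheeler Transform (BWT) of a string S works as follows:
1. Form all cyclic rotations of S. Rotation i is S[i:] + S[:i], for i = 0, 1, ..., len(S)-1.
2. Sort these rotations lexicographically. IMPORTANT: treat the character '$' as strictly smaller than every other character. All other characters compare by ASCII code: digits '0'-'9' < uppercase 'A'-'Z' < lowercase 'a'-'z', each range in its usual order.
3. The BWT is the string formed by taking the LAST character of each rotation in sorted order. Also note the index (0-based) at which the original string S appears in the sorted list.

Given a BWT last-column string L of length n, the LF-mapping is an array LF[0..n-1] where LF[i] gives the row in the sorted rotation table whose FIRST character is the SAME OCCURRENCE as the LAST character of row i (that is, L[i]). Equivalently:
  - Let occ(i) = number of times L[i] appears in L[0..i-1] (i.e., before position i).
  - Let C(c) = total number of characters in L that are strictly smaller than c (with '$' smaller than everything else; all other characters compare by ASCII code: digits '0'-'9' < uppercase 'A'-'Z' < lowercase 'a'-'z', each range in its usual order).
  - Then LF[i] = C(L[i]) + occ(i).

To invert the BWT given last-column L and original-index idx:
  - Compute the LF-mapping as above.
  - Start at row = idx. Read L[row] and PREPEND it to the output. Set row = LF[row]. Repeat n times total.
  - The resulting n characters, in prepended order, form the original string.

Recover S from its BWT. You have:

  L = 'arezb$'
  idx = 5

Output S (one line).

Answer: zebra$

Derivation:
LF mapping: 1 4 3 5 2 0
Walk LF starting at row 5, prepending L[row]:
  step 1: row=5, L[5]='$', prepend. Next row=LF[5]=0
  step 2: row=0, L[0]='a', prepend. Next row=LF[0]=1
  step 3: row=1, L[1]='r', prepend. Next row=LF[1]=4
  step 4: row=4, L[4]='b', prepend. Next row=LF[4]=2
  step 5: row=2, L[2]='e', prepend. Next row=LF[2]=3
  step 6: row=3, L[3]='z', prepend. Next row=LF[3]=5
Reversed output: zebra$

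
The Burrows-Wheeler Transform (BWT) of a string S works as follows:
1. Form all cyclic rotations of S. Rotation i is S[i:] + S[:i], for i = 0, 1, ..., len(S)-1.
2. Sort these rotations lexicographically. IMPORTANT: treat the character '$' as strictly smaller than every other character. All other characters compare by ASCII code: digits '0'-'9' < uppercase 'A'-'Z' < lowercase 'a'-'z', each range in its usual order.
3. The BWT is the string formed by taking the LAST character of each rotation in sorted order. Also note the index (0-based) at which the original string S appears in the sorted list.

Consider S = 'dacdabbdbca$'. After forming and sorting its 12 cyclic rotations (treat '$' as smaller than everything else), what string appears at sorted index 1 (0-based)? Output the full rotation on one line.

All 12 rotations (rotation i = S[i:]+S[:i]):
  rot[0] = dacdabbdbca$
  rot[1] = acdabbdbca$d
  rot[2] = cdabbdbca$da
  rot[3] = dabbdbca$dac
  rot[4] = abbdbca$dacd
  rot[5] = bbdbca$dacda
  rot[6] = bdbca$dacdab
  rot[7] = dbca$dacdabb
  rot[8] = bca$dacdabbd
  rot[9] = ca$dacdabbdb
  rot[10] = a$dacdabbdbc
  rot[11] = $dacdabbdbca
Sorted (with $ < everything):
  sorted[0] = $dacdabbdbca
  sorted[1] = a$dacdabbdbc
  sorted[2] = abbdbca$dacd
  sorted[3] = acdabbdbca$d
  sorted[4] = bbdbca$dacda
  sorted[5] = bca$dacdabbd
  sorted[6] = bdbca$dacdab
  sorted[7] = ca$dacdabbdb
  sorted[8] = cdabbdbca$da
  sorted[9] = dabbdbca$dac
  sorted[10] = dacdabbdbca$
  sorted[11] = dbca$dacdabb
sorted[1] = a$dacdabbdbc

Answer: a$dacdabbdbc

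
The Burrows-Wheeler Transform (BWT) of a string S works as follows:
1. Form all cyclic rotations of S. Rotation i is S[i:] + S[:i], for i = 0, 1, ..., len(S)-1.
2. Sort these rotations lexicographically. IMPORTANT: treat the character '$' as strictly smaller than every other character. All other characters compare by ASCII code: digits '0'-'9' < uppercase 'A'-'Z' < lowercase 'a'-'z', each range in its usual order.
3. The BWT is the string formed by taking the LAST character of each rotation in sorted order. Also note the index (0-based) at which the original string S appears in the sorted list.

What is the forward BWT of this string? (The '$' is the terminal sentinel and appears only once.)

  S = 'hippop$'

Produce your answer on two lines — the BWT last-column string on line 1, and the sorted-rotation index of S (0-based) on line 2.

All 7 rotations (rotation i = S[i:]+S[:i]):
  rot[0] = hippop$
  rot[1] = ippop$h
  rot[2] = ppop$hi
  rot[3] = pop$hip
  rot[4] = op$hipp
  rot[5] = p$hippo
  rot[6] = $hippop
Sorted (with $ < everything):
  sorted[0] = $hippop  (last char: 'p')
  sorted[1] = hippop$  (last char: '$')
  sorted[2] = ippop$h  (last char: 'h')
  sorted[3] = op$hipp  (last char: 'p')
  sorted[4] = p$hippo  (last char: 'o')
  sorted[5] = pop$hip  (last char: 'p')
  sorted[6] = ppop$hi  (last char: 'i')
Last column: p$hpopi
Original string S is at sorted index 1

Answer: p$hpopi
1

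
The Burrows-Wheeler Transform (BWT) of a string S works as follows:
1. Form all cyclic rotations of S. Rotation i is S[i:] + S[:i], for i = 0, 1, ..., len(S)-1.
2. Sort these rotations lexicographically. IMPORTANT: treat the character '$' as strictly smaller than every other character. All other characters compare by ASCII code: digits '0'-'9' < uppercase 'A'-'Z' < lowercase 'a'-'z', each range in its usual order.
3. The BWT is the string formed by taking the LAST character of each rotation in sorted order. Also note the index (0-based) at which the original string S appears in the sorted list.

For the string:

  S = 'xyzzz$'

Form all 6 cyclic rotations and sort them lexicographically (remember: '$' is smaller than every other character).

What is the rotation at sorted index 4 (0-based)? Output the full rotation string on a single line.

All 6 rotations (rotation i = S[i:]+S[:i]):
  rot[0] = xyzzz$
  rot[1] = yzzz$x
  rot[2] = zzz$xy
  rot[3] = zz$xyz
  rot[4] = z$xyzz
  rot[5] = $xyzzz
Sorted (with $ < everything):
  sorted[0] = $xyzzz
  sorted[1] = xyzzz$
  sorted[2] = yzzz$x
  sorted[3] = z$xyzz
  sorted[4] = zz$xyz
  sorted[5] = zzz$xy
sorted[4] = zz$xyz

Answer: zz$xyz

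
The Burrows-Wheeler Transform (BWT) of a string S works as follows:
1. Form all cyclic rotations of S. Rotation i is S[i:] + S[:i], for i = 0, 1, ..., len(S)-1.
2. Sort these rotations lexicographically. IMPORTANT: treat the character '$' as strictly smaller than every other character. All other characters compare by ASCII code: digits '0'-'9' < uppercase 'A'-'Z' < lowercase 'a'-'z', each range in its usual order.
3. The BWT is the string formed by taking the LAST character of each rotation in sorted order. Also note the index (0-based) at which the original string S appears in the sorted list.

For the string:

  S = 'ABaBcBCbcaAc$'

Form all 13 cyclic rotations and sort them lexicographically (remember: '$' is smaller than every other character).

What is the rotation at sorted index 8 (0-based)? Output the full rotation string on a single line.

Answer: aBcBCbcaAc$AB

Derivation:
All 13 rotations (rotation i = S[i:]+S[:i]):
  rot[0] = ABaBcBCbcaAc$
  rot[1] = BaBcBCbcaAc$A
  rot[2] = aBcBCbcaAc$AB
  rot[3] = BcBCbcaAc$ABa
  rot[4] = cBCbcaAc$ABaB
  rot[5] = BCbcaAc$ABaBc
  rot[6] = CbcaAc$ABaBcB
  rot[7] = bcaAc$ABaBcBC
  rot[8] = caAc$ABaBcBCb
  rot[9] = aAc$ABaBcBCbc
  rot[10] = Ac$ABaBcBCbca
  rot[11] = c$ABaBcBCbcaA
  rot[12] = $ABaBcBCbcaAc
Sorted (with $ < everything):
  sorted[0] = $ABaBcBCbcaAc
  sorted[1] = ABaBcBCbcaAc$
  sorted[2] = Ac$ABaBcBCbca
  sorted[3] = BCbcaAc$ABaBc
  sorted[4] = BaBcBCbcaAc$A
  sorted[5] = BcBCbcaAc$ABa
  sorted[6] = CbcaAc$ABaBcB
  sorted[7] = aAc$ABaBcBCbc
  sorted[8] = aBcBCbcaAc$AB
  sorted[9] = bcaAc$ABaBcBC
  sorted[10] = c$ABaBcBCbcaA
  sorted[11] = cBCbcaAc$ABaB
  sorted[12] = caAc$ABaBcBCb
sorted[8] = aBcBCbcaAc$AB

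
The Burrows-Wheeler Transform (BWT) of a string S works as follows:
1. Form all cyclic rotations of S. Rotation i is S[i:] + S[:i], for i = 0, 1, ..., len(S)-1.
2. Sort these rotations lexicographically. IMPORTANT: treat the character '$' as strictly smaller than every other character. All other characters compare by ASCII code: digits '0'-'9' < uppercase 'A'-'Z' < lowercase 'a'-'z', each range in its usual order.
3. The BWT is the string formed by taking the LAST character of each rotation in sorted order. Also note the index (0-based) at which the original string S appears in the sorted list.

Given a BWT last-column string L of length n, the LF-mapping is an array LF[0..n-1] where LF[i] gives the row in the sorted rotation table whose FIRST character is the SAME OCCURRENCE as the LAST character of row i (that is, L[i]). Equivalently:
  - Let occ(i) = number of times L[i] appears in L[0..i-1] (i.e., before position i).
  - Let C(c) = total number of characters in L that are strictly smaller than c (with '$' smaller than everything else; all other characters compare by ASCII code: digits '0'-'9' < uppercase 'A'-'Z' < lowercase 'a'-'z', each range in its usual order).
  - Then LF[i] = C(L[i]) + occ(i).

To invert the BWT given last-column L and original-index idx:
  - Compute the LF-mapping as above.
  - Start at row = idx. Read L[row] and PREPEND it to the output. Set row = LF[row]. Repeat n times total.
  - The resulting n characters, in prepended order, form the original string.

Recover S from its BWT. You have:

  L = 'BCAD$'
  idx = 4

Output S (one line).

Answer: DCAB$

Derivation:
LF mapping: 2 3 1 4 0
Walk LF starting at row 4, prepending L[row]:
  step 1: row=4, L[4]='$', prepend. Next row=LF[4]=0
  step 2: row=0, L[0]='B', prepend. Next row=LF[0]=2
  step 3: row=2, L[2]='A', prepend. Next row=LF[2]=1
  step 4: row=1, L[1]='C', prepend. Next row=LF[1]=3
  step 5: row=3, L[3]='D', prepend. Next row=LF[3]=4
Reversed output: DCAB$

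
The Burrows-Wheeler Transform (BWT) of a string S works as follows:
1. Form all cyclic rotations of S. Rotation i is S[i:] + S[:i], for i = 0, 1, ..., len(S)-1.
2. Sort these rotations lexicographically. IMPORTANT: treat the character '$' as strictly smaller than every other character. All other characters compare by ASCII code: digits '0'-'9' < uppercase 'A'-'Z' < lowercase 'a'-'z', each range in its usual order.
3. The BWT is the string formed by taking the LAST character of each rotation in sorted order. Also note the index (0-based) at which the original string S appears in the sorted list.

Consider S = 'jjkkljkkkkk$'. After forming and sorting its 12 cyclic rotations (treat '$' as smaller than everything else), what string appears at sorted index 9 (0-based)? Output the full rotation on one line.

Answer: kkljkkkkk$jj

Derivation:
All 12 rotations (rotation i = S[i:]+S[:i]):
  rot[0] = jjkkljkkkkk$
  rot[1] = jkkljkkkkk$j
  rot[2] = kkljkkkkk$jj
  rot[3] = kljkkkkk$jjk
  rot[4] = ljkkkkk$jjkk
  rot[5] = jkkkkk$jjkkl
  rot[6] = kkkkk$jjkklj
  rot[7] = kkkk$jjkkljk
  rot[8] = kkk$jjkkljkk
  rot[9] = kk$jjkkljkkk
  rot[10] = k$jjkkljkkkk
  rot[11] = $jjkkljkkkkk
Sorted (with $ < everything):
  sorted[0] = $jjkkljkkkkk
  sorted[1] = jjkkljkkkkk$
  sorted[2] = jkkkkk$jjkkl
  sorted[3] = jkkljkkkkk$j
  sorted[4] = k$jjkkljkkkk
  sorted[5] = kk$jjkkljkkk
  sorted[6] = kkk$jjkkljkk
  sorted[7] = kkkk$jjkkljk
  sorted[8] = kkkkk$jjkklj
  sorted[9] = kkljkkkkk$jj
  sorted[10] = kljkkkkk$jjk
  sorted[11] = ljkkkkk$jjkk
sorted[9] = kkljkkkkk$jj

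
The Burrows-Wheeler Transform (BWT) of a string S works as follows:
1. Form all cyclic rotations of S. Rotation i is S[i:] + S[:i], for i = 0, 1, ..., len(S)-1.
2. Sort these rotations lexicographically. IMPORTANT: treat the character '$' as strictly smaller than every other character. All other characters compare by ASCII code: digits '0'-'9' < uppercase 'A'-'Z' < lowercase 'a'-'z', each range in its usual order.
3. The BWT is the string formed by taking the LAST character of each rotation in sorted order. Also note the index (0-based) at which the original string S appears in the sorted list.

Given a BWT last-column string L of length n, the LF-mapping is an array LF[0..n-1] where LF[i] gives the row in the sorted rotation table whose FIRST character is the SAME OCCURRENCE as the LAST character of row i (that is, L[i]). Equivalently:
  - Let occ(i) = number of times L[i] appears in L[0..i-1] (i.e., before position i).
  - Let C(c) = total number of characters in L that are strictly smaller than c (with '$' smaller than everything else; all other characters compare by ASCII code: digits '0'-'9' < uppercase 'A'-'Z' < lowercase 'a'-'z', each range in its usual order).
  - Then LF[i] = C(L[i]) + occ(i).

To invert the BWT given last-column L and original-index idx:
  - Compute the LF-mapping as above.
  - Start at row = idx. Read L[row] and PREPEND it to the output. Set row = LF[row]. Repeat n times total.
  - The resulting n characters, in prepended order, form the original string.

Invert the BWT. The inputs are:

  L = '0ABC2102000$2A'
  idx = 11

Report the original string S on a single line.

LF mapping: 1 10 12 13 7 6 2 8 3 4 5 0 9 11
Walk LF starting at row 11, prepending L[row]:
  step 1: row=11, L[11]='$', prepend. Next row=LF[11]=0
  step 2: row=0, L[0]='0', prepend. Next row=LF[0]=1
  step 3: row=1, L[1]='A', prepend. Next row=LF[1]=10
  step 4: row=10, L[10]='0', prepend. Next row=LF[10]=5
  step 5: row=5, L[5]='1', prepend. Next row=LF[5]=6
  step 6: row=6, L[6]='0', prepend. Next row=LF[6]=2
  step 7: row=2, L[2]='B', prepend. Next row=LF[2]=12
  step 8: row=12, L[12]='2', prepend. Next row=LF[12]=9
  step 9: row=9, L[9]='0', prepend. Next row=LF[9]=4
  step 10: row=4, L[4]='2', prepend. Next row=LF[4]=7
  step 11: row=7, L[7]='2', prepend. Next row=LF[7]=8
  step 12: row=8, L[8]='0', prepend. Next row=LF[8]=3
  step 13: row=3, L[3]='C', prepend. Next row=LF[3]=13
  step 14: row=13, L[13]='A', prepend. Next row=LF[13]=11
Reversed output: AC02202B010A0$

Answer: AC02202B010A0$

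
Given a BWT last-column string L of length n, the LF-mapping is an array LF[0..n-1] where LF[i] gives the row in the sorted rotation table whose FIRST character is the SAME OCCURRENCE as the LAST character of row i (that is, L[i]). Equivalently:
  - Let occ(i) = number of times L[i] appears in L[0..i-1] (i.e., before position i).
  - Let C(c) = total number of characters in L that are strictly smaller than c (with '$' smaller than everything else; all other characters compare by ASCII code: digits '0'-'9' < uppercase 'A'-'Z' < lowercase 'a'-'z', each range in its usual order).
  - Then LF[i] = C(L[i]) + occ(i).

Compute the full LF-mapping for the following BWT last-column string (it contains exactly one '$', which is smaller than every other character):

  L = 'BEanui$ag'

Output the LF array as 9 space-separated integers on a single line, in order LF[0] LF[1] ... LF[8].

Answer: 1 2 3 7 8 6 0 4 5

Derivation:
Char counts: '$':1, 'B':1, 'E':1, 'a':2, 'g':1, 'i':1, 'n':1, 'u':1
C (first-col start): C('$')=0, C('B')=1, C('E')=2, C('a')=3, C('g')=5, C('i')=6, C('n')=7, C('u')=8
L[0]='B': occ=0, LF[0]=C('B')+0=1+0=1
L[1]='E': occ=0, LF[1]=C('E')+0=2+0=2
L[2]='a': occ=0, LF[2]=C('a')+0=3+0=3
L[3]='n': occ=0, LF[3]=C('n')+0=7+0=7
L[4]='u': occ=0, LF[4]=C('u')+0=8+0=8
L[5]='i': occ=0, LF[5]=C('i')+0=6+0=6
L[6]='$': occ=0, LF[6]=C('$')+0=0+0=0
L[7]='a': occ=1, LF[7]=C('a')+1=3+1=4
L[8]='g': occ=0, LF[8]=C('g')+0=5+0=5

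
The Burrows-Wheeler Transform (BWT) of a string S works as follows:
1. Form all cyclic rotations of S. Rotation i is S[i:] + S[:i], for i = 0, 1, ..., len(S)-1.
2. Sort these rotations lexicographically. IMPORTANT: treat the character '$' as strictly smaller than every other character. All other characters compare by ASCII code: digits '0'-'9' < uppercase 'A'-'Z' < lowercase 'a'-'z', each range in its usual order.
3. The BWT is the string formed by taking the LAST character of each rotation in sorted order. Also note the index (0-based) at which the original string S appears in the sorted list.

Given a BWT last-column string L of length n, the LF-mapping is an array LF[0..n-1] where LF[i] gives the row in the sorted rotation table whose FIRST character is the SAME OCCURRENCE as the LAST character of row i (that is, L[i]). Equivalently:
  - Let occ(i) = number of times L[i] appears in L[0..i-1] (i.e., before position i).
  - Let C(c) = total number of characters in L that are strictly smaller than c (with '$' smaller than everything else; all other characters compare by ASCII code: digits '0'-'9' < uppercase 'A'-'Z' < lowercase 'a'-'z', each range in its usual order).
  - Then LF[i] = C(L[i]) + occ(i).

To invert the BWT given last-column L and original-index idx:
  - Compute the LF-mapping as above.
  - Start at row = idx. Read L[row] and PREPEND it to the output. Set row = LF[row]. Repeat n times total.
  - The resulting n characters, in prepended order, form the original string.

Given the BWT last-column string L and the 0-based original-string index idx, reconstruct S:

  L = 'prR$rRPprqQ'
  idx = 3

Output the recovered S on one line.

LF mapping: 5 8 3 0 9 4 1 6 10 7 2
Walk LF starting at row 3, prepending L[row]:
  step 1: row=3, L[3]='$', prepend. Next row=LF[3]=0
  step 2: row=0, L[0]='p', prepend. Next row=LF[0]=5
  step 3: row=5, L[5]='R', prepend. Next row=LF[5]=4
  step 4: row=4, L[4]='r', prepend. Next row=LF[4]=9
  step 5: row=9, L[9]='q', prepend. Next row=LF[9]=7
  step 6: row=7, L[7]='p', prepend. Next row=LF[7]=6
  step 7: row=6, L[6]='P', prepend. Next row=LF[6]=1
  step 8: row=1, L[1]='r', prepend. Next row=LF[1]=8
  step 9: row=8, L[8]='r', prepend. Next row=LF[8]=10
  step 10: row=10, L[10]='Q', prepend. Next row=LF[10]=2
  step 11: row=2, L[2]='R', prepend. Next row=LF[2]=3
Reversed output: RQrrPpqrRp$

Answer: RQrrPpqrRp$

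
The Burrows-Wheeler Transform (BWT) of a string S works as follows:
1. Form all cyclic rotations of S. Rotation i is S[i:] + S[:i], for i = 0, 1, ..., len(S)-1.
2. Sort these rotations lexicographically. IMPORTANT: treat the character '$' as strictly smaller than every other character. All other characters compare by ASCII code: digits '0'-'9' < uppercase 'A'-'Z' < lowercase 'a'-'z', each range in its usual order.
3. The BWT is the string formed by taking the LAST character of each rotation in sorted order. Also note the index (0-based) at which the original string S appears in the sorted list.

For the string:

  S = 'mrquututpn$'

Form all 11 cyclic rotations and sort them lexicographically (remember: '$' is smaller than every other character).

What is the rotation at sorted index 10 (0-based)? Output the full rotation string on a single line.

Answer: uututpn$mrq

Derivation:
All 11 rotations (rotation i = S[i:]+S[:i]):
  rot[0] = mrquututpn$
  rot[1] = rquututpn$m
  rot[2] = quututpn$mr
  rot[3] = uututpn$mrq
  rot[4] = ututpn$mrqu
  rot[5] = tutpn$mrquu
  rot[6] = utpn$mrquut
  rot[7] = tpn$mrquutu
  rot[8] = pn$mrquutut
  rot[9] = n$mrquututp
  rot[10] = $mrquututpn
Sorted (with $ < everything):
  sorted[0] = $mrquututpn
  sorted[1] = mrquututpn$
  sorted[2] = n$mrquututp
  sorted[3] = pn$mrquutut
  sorted[4] = quututpn$mr
  sorted[5] = rquututpn$m
  sorted[6] = tpn$mrquutu
  sorted[7] = tutpn$mrquu
  sorted[8] = utpn$mrquut
  sorted[9] = ututpn$mrqu
  sorted[10] = uututpn$mrq
sorted[10] = uututpn$mrq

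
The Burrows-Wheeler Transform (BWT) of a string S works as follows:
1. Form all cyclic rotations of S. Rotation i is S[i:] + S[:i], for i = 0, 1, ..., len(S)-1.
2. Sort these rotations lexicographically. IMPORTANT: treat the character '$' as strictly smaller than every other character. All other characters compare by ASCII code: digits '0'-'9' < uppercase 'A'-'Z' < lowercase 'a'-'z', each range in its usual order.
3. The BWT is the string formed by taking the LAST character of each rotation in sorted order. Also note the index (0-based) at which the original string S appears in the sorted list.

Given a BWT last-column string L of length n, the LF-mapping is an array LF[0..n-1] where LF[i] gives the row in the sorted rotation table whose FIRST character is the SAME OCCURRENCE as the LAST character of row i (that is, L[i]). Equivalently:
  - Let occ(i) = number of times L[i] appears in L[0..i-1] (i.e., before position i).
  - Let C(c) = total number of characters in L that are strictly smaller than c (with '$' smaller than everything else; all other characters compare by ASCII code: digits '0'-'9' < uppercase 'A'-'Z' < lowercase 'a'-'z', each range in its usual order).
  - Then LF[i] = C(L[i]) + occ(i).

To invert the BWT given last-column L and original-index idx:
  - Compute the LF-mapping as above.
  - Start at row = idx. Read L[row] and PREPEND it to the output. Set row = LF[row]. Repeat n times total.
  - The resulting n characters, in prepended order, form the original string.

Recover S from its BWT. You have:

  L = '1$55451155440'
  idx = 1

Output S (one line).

LF mapping: 2 0 8 9 5 10 3 4 11 12 6 7 1
Walk LF starting at row 1, prepending L[row]:
  step 1: row=1, L[1]='$', prepend. Next row=LF[1]=0
  step 2: row=0, L[0]='1', prepend. Next row=LF[0]=2
  step 3: row=2, L[2]='5', prepend. Next row=LF[2]=8
  step 4: row=8, L[8]='5', prepend. Next row=LF[8]=11
  step 5: row=11, L[11]='4', prepend. Next row=LF[11]=7
  step 6: row=7, L[7]='1', prepend. Next row=LF[7]=4
  step 7: row=4, L[4]='4', prepend. Next row=LF[4]=5
  step 8: row=5, L[5]='5', prepend. Next row=LF[5]=10
  step 9: row=10, L[10]='4', prepend. Next row=LF[10]=6
  step 10: row=6, L[6]='1', prepend. Next row=LF[6]=3
  step 11: row=3, L[3]='5', prepend. Next row=LF[3]=9
  step 12: row=9, L[9]='5', prepend. Next row=LF[9]=12
  step 13: row=12, L[12]='0', prepend. Next row=LF[12]=1
Reversed output: 055145414551$

Answer: 055145414551$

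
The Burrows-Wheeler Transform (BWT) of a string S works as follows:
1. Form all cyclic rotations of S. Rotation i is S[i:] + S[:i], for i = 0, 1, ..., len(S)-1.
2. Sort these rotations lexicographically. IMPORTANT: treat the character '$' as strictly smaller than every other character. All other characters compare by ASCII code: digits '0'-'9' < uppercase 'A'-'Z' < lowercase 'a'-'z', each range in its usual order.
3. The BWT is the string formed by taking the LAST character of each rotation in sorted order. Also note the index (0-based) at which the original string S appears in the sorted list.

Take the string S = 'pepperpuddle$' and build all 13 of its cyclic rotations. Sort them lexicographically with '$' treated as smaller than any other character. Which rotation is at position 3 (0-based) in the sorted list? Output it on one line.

Answer: e$pepperpuddl

Derivation:
All 13 rotations (rotation i = S[i:]+S[:i]):
  rot[0] = pepperpuddle$
  rot[1] = epperpuddle$p
  rot[2] = pperpuddle$pe
  rot[3] = perpuddle$pep
  rot[4] = erpuddle$pepp
  rot[5] = rpuddle$peppe
  rot[6] = puddle$pepper
  rot[7] = uddle$pepperp
  rot[8] = ddle$pepperpu
  rot[9] = dle$pepperpud
  rot[10] = le$pepperpudd
  rot[11] = e$pepperpuddl
  rot[12] = $pepperpuddle
Sorted (with $ < everything):
  sorted[0] = $pepperpuddle
  sorted[1] = ddle$pepperpu
  sorted[2] = dle$pepperpud
  sorted[3] = e$pepperpuddl
  sorted[4] = epperpuddle$p
  sorted[5] = erpuddle$pepp
  sorted[6] = le$pepperpudd
  sorted[7] = pepperpuddle$
  sorted[8] = perpuddle$pep
  sorted[9] = pperpuddle$pe
  sorted[10] = puddle$pepper
  sorted[11] = rpuddle$peppe
  sorted[12] = uddle$pepperp
sorted[3] = e$pepperpuddl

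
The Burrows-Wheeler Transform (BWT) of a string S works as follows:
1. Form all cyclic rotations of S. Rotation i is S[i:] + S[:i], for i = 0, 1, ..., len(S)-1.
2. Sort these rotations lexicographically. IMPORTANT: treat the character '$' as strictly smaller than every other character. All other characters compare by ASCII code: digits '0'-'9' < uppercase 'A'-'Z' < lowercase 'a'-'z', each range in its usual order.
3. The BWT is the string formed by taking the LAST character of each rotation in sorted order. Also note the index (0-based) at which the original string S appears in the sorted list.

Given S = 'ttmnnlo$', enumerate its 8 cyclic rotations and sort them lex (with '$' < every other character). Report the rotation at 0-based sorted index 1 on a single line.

All 8 rotations (rotation i = S[i:]+S[:i]):
  rot[0] = ttmnnlo$
  rot[1] = tmnnlo$t
  rot[2] = mnnlo$tt
  rot[3] = nnlo$ttm
  rot[4] = nlo$ttmn
  rot[5] = lo$ttmnn
  rot[6] = o$ttmnnl
  rot[7] = $ttmnnlo
Sorted (with $ < everything):
  sorted[0] = $ttmnnlo
  sorted[1] = lo$ttmnn
  sorted[2] = mnnlo$tt
  sorted[3] = nlo$ttmn
  sorted[4] = nnlo$ttm
  sorted[5] = o$ttmnnl
  sorted[6] = tmnnlo$t
  sorted[7] = ttmnnlo$
sorted[1] = lo$ttmnn

Answer: lo$ttmnn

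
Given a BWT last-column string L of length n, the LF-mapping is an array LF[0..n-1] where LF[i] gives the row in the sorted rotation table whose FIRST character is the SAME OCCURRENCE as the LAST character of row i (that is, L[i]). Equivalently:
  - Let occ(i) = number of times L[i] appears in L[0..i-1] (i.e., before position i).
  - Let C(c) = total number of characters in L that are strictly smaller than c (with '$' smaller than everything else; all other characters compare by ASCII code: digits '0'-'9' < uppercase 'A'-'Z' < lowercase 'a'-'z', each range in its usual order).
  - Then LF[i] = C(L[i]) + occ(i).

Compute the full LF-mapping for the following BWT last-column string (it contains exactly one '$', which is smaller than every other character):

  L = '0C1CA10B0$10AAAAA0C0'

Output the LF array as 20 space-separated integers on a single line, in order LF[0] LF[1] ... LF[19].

Char counts: '$':1, '0':6, '1':3, 'A':6, 'B':1, 'C':3
C (first-col start): C('$')=0, C('0')=1, C('1')=7, C('A')=10, C('B')=16, C('C')=17
L[0]='0': occ=0, LF[0]=C('0')+0=1+0=1
L[1]='C': occ=0, LF[1]=C('C')+0=17+0=17
L[2]='1': occ=0, LF[2]=C('1')+0=7+0=7
L[3]='C': occ=1, LF[3]=C('C')+1=17+1=18
L[4]='A': occ=0, LF[4]=C('A')+0=10+0=10
L[5]='1': occ=1, LF[5]=C('1')+1=7+1=8
L[6]='0': occ=1, LF[6]=C('0')+1=1+1=2
L[7]='B': occ=0, LF[7]=C('B')+0=16+0=16
L[8]='0': occ=2, LF[8]=C('0')+2=1+2=3
L[9]='$': occ=0, LF[9]=C('$')+0=0+0=0
L[10]='1': occ=2, LF[10]=C('1')+2=7+2=9
L[11]='0': occ=3, LF[11]=C('0')+3=1+3=4
L[12]='A': occ=1, LF[12]=C('A')+1=10+1=11
L[13]='A': occ=2, LF[13]=C('A')+2=10+2=12
L[14]='A': occ=3, LF[14]=C('A')+3=10+3=13
L[15]='A': occ=4, LF[15]=C('A')+4=10+4=14
L[16]='A': occ=5, LF[16]=C('A')+5=10+5=15
L[17]='0': occ=4, LF[17]=C('0')+4=1+4=5
L[18]='C': occ=2, LF[18]=C('C')+2=17+2=19
L[19]='0': occ=5, LF[19]=C('0')+5=1+5=6

Answer: 1 17 7 18 10 8 2 16 3 0 9 4 11 12 13 14 15 5 19 6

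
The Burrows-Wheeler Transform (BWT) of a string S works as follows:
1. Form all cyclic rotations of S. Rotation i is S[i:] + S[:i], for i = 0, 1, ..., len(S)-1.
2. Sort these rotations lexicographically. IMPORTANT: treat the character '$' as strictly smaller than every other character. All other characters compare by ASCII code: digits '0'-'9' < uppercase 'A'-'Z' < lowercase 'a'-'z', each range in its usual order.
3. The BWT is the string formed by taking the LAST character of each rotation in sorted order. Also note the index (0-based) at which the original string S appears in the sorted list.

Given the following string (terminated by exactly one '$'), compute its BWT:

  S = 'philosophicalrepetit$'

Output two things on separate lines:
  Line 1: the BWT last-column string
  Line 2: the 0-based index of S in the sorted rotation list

Answer: tcirppphhtiasleo$loie
16

Derivation:
All 21 rotations (rotation i = S[i:]+S[:i]):
  rot[0] = philosophicalrepetit$
  rot[1] = hilosophicalrepetit$p
  rot[2] = ilosophicalrepetit$ph
  rot[3] = losophicalrepetit$phi
  rot[4] = osophicalrepetit$phil
  rot[5] = sophicalrepetit$philo
  rot[6] = ophicalrepetit$philos
  rot[7] = phicalrepetit$philoso
  rot[8] = hicalrepetit$philosop
  rot[9] = icalrepetit$philosoph
  rot[10] = calrepetit$philosophi
  rot[11] = alrepetit$philosophic
  rot[12] = lrepetit$philosophica
  rot[13] = repetit$philosophical
  rot[14] = epetit$philosophicalr
  rot[15] = petit$philosophicalre
  rot[16] = etit$philosophicalrep
  rot[17] = tit$philosophicalrepe
  rot[18] = it$philosophicalrepet
  rot[19] = t$philosophicalrepeti
  rot[20] = $philosophicalrepetit
Sorted (with $ < everything):
  sorted[0] = $philosophicalrepetit  (last char: 't')
  sorted[1] = alrepetit$philosophic  (last char: 'c')
  sorted[2] = calrepetit$philosophi  (last char: 'i')
  sorted[3] = epetit$philosophicalr  (last char: 'r')
  sorted[4] = etit$philosophicalrep  (last char: 'p')
  sorted[5] = hicalrepetit$philosop  (last char: 'p')
  sorted[6] = hilosophicalrepetit$p  (last char: 'p')
  sorted[7] = icalrepetit$philosoph  (last char: 'h')
  sorted[8] = ilosophicalrepetit$ph  (last char: 'h')
  sorted[9] = it$philosophicalrepet  (last char: 't')
  sorted[10] = losophicalrepetit$phi  (last char: 'i')
  sorted[11] = lrepetit$philosophica  (last char: 'a')
  sorted[12] = ophicalrepetit$philos  (last char: 's')
  sorted[13] = osophicalrepetit$phil  (last char: 'l')
  sorted[14] = petit$philosophicalre  (last char: 'e')
  sorted[15] = phicalrepetit$philoso  (last char: 'o')
  sorted[16] = philosophicalrepetit$  (last char: '$')
  sorted[17] = repetit$philosophical  (last char: 'l')
  sorted[18] = sophicalrepetit$philo  (last char: 'o')
  sorted[19] = t$philosophicalrepeti  (last char: 'i')
  sorted[20] = tit$philosophicalrepe  (last char: 'e')
Last column: tcirppphhtiasleo$loie
Original string S is at sorted index 16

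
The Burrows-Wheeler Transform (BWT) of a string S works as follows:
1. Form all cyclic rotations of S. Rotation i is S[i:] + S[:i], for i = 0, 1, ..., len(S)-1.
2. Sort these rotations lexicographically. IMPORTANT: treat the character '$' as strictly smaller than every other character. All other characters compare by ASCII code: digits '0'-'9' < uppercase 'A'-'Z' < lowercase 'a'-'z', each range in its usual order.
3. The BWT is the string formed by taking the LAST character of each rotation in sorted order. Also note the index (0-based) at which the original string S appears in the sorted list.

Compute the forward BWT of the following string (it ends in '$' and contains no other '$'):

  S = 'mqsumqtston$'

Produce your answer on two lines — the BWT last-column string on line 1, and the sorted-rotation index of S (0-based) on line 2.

Answer: n$uotmmtqsqs
1

Derivation:
All 12 rotations (rotation i = S[i:]+S[:i]):
  rot[0] = mqsumqtston$
  rot[1] = qsumqtston$m
  rot[2] = sumqtston$mq
  rot[3] = umqtston$mqs
  rot[4] = mqtston$mqsu
  rot[5] = qtston$mqsum
  rot[6] = tston$mqsumq
  rot[7] = ston$mqsumqt
  rot[8] = ton$mqsumqts
  rot[9] = on$mqsumqtst
  rot[10] = n$mqsumqtsto
  rot[11] = $mqsumqtston
Sorted (with $ < everything):
  sorted[0] = $mqsumqtston  (last char: 'n')
  sorted[1] = mqsumqtston$  (last char: '$')
  sorted[2] = mqtston$mqsu  (last char: 'u')
  sorted[3] = n$mqsumqtsto  (last char: 'o')
  sorted[4] = on$mqsumqtst  (last char: 't')
  sorted[5] = qsumqtston$m  (last char: 'm')
  sorted[6] = qtston$mqsum  (last char: 'm')
  sorted[7] = ston$mqsumqt  (last char: 't')
  sorted[8] = sumqtston$mq  (last char: 'q')
  sorted[9] = ton$mqsumqts  (last char: 's')
  sorted[10] = tston$mqsumq  (last char: 'q')
  sorted[11] = umqtston$mqs  (last char: 's')
Last column: n$uotmmtqsqs
Original string S is at sorted index 1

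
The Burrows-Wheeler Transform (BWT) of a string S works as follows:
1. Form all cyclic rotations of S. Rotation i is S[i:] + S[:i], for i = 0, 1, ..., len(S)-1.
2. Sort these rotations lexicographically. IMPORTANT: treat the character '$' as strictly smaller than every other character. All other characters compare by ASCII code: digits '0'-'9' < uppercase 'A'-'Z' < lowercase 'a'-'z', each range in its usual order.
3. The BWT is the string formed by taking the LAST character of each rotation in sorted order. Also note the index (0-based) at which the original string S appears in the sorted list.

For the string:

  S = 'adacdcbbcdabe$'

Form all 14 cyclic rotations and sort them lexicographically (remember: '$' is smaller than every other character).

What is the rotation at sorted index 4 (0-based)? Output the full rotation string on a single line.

Answer: bbcdabe$adacdc

Derivation:
All 14 rotations (rotation i = S[i:]+S[:i]):
  rot[0] = adacdcbbcdabe$
  rot[1] = dacdcbbcdabe$a
  rot[2] = acdcbbcdabe$ad
  rot[3] = cdcbbcdabe$ada
  rot[4] = dcbbcdabe$adac
  rot[5] = cbbcdabe$adacd
  rot[6] = bbcdabe$adacdc
  rot[7] = bcdabe$adacdcb
  rot[8] = cdabe$adacdcbb
  rot[9] = dabe$adacdcbbc
  rot[10] = abe$adacdcbbcd
  rot[11] = be$adacdcbbcda
  rot[12] = e$adacdcbbcdab
  rot[13] = $adacdcbbcdabe
Sorted (with $ < everything):
  sorted[0] = $adacdcbbcdabe
  sorted[1] = abe$adacdcbbcd
  sorted[2] = acdcbbcdabe$ad
  sorted[3] = adacdcbbcdabe$
  sorted[4] = bbcdabe$adacdc
  sorted[5] = bcdabe$adacdcb
  sorted[6] = be$adacdcbbcda
  sorted[7] = cbbcdabe$adacd
  sorted[8] = cdabe$adacdcbb
  sorted[9] = cdcbbcdabe$ada
  sorted[10] = dabe$adacdcbbc
  sorted[11] = dacdcbbcdabe$a
  sorted[12] = dcbbcdabe$adac
  sorted[13] = e$adacdcbbcdab
sorted[4] = bbcdabe$adacdc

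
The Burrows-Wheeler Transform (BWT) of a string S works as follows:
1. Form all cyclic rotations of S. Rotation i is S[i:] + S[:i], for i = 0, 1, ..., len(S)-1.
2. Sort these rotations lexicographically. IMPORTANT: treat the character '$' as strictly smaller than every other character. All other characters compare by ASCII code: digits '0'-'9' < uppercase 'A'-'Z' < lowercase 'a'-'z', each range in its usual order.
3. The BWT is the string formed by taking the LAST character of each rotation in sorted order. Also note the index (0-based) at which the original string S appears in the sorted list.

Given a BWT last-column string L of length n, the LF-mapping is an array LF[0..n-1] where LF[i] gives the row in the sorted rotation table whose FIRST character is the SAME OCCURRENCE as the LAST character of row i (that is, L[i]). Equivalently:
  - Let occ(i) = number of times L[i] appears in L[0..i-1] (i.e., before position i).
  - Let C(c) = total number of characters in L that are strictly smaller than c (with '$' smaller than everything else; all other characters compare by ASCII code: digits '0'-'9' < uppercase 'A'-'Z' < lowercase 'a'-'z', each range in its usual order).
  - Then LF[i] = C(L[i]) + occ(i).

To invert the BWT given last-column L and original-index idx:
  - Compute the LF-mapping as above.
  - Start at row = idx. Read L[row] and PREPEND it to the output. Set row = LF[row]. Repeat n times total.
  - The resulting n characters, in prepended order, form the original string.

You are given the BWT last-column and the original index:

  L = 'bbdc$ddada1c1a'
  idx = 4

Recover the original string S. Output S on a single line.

LF mapping: 6 7 10 8 0 11 12 3 13 4 1 9 2 5
Walk LF starting at row 4, prepending L[row]:
  step 1: row=4, L[4]='$', prepend. Next row=LF[4]=0
  step 2: row=0, L[0]='b', prepend. Next row=LF[0]=6
  step 3: row=6, L[6]='d', prepend. Next row=LF[6]=12
  step 4: row=12, L[12]='1', prepend. Next row=LF[12]=2
  step 5: row=2, L[2]='d', prepend. Next row=LF[2]=10
  step 6: row=10, L[10]='1', prepend. Next row=LF[10]=1
  step 7: row=1, L[1]='b', prepend. Next row=LF[1]=7
  step 8: row=7, L[7]='a', prepend. Next row=LF[7]=3
  step 9: row=3, L[3]='c', prepend. Next row=LF[3]=8
  step 10: row=8, L[8]='d', prepend. Next row=LF[8]=13
  step 11: row=13, L[13]='a', prepend. Next row=LF[13]=5
  step 12: row=5, L[5]='d', prepend. Next row=LF[5]=11
  step 13: row=11, L[11]='c', prepend. Next row=LF[11]=9
  step 14: row=9, L[9]='a', prepend. Next row=LF[9]=4
Reversed output: acdadcab1d1db$

Answer: acdadcab1d1db$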